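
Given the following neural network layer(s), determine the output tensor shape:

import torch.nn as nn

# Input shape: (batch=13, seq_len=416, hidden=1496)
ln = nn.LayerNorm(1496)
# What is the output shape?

Input shape: (13, 416, 1496)
Output shape: (13, 416, 1496)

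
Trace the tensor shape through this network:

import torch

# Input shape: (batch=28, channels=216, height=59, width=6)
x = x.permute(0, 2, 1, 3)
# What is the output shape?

Input shape: (28, 216, 59, 6)
Output shape: (28, 59, 216, 6)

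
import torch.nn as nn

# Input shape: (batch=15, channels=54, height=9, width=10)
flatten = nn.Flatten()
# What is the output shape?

Input shape: (15, 54, 9, 10)
Output shape: (15, 4860)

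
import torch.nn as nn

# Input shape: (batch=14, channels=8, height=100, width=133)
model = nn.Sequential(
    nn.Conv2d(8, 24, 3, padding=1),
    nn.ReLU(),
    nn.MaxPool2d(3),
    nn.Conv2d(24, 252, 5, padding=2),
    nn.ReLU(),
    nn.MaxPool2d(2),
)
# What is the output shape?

Input shape: (14, 8, 100, 133)
  -> after first Conv2d: (14, 24, 100, 133)
  -> after first MaxPool2d: (14, 24, 33, 44)
  -> after second Conv2d: (14, 252, 33, 44)
Output shape: (14, 252, 16, 22)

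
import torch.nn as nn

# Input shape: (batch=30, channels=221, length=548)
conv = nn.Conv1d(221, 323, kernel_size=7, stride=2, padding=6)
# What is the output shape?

Input shape: (30, 221, 548)
Output shape: (30, 323, 277)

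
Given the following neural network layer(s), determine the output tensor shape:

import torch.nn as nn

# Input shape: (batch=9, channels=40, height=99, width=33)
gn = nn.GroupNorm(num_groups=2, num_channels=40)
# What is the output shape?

Input shape: (9, 40, 99, 33)
Output shape: (9, 40, 99, 33)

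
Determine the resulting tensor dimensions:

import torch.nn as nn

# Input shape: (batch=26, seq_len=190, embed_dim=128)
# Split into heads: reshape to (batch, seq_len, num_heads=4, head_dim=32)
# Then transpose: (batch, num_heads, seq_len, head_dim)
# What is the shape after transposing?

Input shape: (26, 190, 128)
  -> after reshape: (26, 190, 4, 32)
Output shape: (26, 4, 190, 32)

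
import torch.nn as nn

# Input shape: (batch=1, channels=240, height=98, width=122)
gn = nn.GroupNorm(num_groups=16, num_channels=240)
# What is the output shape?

Input shape: (1, 240, 98, 122)
Output shape: (1, 240, 98, 122)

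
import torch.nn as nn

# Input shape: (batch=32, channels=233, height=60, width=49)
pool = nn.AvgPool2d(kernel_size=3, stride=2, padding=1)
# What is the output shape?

Input shape: (32, 233, 60, 49)
Output shape: (32, 233, 30, 25)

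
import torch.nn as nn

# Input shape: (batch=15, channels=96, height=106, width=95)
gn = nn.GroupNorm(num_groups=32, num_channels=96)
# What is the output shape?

Input shape: (15, 96, 106, 95)
Output shape: (15, 96, 106, 95)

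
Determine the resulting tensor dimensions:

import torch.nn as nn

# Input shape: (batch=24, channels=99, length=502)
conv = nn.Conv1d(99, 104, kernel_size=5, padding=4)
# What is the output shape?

Input shape: (24, 99, 502)
Output shape: (24, 104, 506)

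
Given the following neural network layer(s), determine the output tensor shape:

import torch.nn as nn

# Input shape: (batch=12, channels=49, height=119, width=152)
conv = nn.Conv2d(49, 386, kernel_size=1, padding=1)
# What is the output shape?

Input shape: (12, 49, 119, 152)
Output shape: (12, 386, 121, 154)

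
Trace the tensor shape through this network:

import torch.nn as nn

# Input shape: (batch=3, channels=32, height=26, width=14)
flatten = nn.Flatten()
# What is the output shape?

Input shape: (3, 32, 26, 14)
Output shape: (3, 11648)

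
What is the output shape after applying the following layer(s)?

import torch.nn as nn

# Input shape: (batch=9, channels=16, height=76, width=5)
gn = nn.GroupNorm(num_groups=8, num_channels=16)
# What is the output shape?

Input shape: (9, 16, 76, 5)
Output shape: (9, 16, 76, 5)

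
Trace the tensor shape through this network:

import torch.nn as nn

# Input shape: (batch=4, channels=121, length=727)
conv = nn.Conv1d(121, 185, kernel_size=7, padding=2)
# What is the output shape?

Input shape: (4, 121, 727)
Output shape: (4, 185, 725)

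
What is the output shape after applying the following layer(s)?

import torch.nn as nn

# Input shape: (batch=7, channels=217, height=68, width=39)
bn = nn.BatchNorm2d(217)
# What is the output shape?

Input shape: (7, 217, 68, 39)
Output shape: (7, 217, 68, 39)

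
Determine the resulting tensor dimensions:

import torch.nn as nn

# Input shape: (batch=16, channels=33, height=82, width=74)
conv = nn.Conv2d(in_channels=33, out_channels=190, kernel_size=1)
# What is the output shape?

Input shape: (16, 33, 82, 74)
Output shape: (16, 190, 82, 74)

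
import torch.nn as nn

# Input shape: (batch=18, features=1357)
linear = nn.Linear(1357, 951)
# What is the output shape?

Input shape: (18, 1357)
Output shape: (18, 951)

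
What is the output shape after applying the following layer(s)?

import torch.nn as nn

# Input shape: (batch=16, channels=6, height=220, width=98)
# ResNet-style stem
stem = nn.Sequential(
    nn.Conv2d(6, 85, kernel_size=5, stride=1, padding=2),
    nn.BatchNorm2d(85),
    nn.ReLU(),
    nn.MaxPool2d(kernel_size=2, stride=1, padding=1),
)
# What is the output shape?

Input shape: (16, 6, 220, 98)
  -> after Conv2d 5x5 stride=1: (16, 85, 220, 98)
Output shape: (16, 85, 221, 99)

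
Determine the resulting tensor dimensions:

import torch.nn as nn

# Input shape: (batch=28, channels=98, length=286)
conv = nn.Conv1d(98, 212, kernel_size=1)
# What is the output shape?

Input shape: (28, 98, 286)
Output shape: (28, 212, 286)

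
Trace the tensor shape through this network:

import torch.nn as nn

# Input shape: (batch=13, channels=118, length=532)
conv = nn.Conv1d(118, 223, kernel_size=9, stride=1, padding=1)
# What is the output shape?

Input shape: (13, 118, 532)
Output shape: (13, 223, 526)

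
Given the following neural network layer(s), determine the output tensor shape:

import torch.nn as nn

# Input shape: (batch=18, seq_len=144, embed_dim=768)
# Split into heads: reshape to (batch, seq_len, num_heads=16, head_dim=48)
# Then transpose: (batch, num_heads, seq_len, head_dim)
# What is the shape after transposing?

Input shape: (18, 144, 768)
  -> after reshape: (18, 144, 16, 48)
Output shape: (18, 16, 144, 48)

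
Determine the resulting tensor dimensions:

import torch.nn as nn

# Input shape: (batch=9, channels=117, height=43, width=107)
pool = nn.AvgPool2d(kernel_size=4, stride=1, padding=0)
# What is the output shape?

Input shape: (9, 117, 43, 107)
Output shape: (9, 117, 40, 104)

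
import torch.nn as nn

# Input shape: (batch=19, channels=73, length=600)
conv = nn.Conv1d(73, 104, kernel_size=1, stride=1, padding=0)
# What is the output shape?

Input shape: (19, 73, 600)
Output shape: (19, 104, 600)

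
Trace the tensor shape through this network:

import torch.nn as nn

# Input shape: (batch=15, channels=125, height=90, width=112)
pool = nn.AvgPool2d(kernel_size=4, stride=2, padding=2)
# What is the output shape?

Input shape: (15, 125, 90, 112)
Output shape: (15, 125, 46, 57)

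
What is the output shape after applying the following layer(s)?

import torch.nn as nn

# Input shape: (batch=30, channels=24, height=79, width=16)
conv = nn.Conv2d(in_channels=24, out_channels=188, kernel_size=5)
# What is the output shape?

Input shape: (30, 24, 79, 16)
Output shape: (30, 188, 75, 12)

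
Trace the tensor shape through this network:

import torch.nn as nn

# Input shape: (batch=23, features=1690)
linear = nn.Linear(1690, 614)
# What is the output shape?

Input shape: (23, 1690)
Output shape: (23, 614)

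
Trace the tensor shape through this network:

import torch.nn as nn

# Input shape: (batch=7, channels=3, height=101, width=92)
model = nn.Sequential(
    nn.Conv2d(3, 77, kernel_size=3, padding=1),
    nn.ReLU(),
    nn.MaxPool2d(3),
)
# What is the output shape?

Input shape: (7, 3, 101, 92)
  -> after Conv2d: (7, 77, 101, 92)
  -> after ReLU: (7, 77, 101, 92)
Output shape: (7, 77, 33, 30)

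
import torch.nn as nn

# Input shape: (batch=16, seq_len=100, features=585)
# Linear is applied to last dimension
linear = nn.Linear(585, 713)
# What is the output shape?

Input shape: (16, 100, 585)
Output shape: (16, 100, 713)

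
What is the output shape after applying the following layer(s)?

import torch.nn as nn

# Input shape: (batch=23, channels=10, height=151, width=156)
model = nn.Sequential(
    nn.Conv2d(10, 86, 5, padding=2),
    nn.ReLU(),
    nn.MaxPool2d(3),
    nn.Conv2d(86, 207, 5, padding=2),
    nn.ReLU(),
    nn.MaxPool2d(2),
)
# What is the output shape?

Input shape: (23, 10, 151, 156)
  -> after first Conv2d: (23, 86, 151, 156)
  -> after first MaxPool2d: (23, 86, 50, 52)
  -> after second Conv2d: (23, 207, 50, 52)
Output shape: (23, 207, 25, 26)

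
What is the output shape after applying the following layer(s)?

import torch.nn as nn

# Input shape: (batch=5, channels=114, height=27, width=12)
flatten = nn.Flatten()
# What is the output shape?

Input shape: (5, 114, 27, 12)
Output shape: (5, 36936)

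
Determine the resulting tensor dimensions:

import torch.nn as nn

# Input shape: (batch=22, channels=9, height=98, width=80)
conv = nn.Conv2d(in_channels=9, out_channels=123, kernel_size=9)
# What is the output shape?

Input shape: (22, 9, 98, 80)
Output shape: (22, 123, 90, 72)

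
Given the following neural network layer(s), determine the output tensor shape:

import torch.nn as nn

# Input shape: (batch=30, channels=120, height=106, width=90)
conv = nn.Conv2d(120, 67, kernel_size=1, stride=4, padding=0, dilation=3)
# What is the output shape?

Input shape: (30, 120, 106, 90)
Output shape: (30, 67, 27, 23)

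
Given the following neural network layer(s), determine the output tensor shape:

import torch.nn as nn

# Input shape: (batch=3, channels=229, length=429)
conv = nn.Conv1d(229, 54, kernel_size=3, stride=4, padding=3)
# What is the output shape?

Input shape: (3, 229, 429)
Output shape: (3, 54, 109)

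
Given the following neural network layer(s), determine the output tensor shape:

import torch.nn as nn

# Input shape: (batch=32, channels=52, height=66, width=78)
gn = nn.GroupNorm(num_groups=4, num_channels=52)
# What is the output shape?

Input shape: (32, 52, 66, 78)
Output shape: (32, 52, 66, 78)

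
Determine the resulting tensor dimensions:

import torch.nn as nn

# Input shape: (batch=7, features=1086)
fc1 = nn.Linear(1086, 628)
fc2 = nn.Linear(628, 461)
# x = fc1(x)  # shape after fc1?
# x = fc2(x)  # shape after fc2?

Input shape: (7, 1086)
  -> after fc1: (7, 628)
Output shape: (7, 461)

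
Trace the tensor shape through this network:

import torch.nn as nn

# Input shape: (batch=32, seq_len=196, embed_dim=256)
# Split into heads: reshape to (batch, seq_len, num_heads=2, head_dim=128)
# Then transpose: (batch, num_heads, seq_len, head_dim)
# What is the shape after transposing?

Input shape: (32, 196, 256)
  -> after reshape: (32, 196, 2, 128)
Output shape: (32, 2, 196, 128)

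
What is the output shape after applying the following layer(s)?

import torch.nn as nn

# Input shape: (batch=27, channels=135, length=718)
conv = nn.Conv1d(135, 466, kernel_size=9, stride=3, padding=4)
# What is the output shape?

Input shape: (27, 135, 718)
Output shape: (27, 466, 240)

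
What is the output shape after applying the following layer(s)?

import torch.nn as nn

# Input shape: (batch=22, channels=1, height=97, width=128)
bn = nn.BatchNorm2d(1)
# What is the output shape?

Input shape: (22, 1, 97, 128)
Output shape: (22, 1, 97, 128)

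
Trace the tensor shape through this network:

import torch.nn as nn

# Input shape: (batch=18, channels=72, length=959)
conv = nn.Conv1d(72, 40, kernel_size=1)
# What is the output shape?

Input shape: (18, 72, 959)
Output shape: (18, 40, 959)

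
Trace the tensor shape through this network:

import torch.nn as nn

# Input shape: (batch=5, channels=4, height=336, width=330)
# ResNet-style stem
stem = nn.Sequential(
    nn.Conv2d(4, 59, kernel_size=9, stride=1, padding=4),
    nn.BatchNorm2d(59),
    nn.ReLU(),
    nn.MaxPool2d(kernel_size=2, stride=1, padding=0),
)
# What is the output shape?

Input shape: (5, 4, 336, 330)
  -> after Conv2d 9x9 stride=1: (5, 59, 336, 330)
Output shape: (5, 59, 335, 329)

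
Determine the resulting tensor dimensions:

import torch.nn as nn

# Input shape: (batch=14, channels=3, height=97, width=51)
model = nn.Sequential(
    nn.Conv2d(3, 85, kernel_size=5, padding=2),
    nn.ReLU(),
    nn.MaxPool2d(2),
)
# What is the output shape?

Input shape: (14, 3, 97, 51)
  -> after Conv2d: (14, 85, 97, 51)
  -> after ReLU: (14, 85, 97, 51)
Output shape: (14, 85, 48, 25)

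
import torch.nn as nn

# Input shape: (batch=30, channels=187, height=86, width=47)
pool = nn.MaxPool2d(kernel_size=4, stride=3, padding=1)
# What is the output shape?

Input shape: (30, 187, 86, 47)
Output shape: (30, 187, 29, 16)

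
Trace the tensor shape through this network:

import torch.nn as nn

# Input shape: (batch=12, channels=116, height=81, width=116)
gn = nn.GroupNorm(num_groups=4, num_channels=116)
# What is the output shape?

Input shape: (12, 116, 81, 116)
Output shape: (12, 116, 81, 116)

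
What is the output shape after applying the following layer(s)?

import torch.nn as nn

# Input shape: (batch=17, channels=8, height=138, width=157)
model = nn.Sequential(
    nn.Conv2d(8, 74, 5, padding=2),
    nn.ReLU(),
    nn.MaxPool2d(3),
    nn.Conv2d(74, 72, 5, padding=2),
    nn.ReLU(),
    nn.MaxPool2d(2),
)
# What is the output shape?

Input shape: (17, 8, 138, 157)
  -> after first Conv2d: (17, 74, 138, 157)
  -> after first MaxPool2d: (17, 74, 46, 52)
  -> after second Conv2d: (17, 72, 46, 52)
Output shape: (17, 72, 23, 26)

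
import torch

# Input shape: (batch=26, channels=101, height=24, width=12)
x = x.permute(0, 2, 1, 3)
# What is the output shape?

Input shape: (26, 101, 24, 12)
Output shape: (26, 24, 101, 12)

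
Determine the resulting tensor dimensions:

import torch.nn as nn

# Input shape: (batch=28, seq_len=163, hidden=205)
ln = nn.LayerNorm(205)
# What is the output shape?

Input shape: (28, 163, 205)
Output shape: (28, 163, 205)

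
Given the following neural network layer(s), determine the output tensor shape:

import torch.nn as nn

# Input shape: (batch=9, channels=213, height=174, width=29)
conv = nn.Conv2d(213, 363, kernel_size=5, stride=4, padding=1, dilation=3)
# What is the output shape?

Input shape: (9, 213, 174, 29)
Output shape: (9, 363, 41, 5)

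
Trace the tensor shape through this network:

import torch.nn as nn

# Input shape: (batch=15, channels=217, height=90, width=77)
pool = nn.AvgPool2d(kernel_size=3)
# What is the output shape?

Input shape: (15, 217, 90, 77)
Output shape: (15, 217, 30, 25)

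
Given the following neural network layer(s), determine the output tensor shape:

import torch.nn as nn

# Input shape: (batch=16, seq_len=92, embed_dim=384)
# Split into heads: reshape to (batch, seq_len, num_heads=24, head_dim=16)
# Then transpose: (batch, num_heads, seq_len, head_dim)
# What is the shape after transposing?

Input shape: (16, 92, 384)
  -> after reshape: (16, 92, 24, 16)
Output shape: (16, 24, 92, 16)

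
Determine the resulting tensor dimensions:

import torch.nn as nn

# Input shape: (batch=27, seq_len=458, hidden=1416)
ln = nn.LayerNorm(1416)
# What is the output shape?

Input shape: (27, 458, 1416)
Output shape: (27, 458, 1416)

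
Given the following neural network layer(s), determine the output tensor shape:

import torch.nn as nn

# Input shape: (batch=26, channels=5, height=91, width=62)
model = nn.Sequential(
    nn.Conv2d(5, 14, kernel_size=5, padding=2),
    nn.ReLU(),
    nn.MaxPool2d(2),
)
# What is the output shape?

Input shape: (26, 5, 91, 62)
  -> after Conv2d: (26, 14, 91, 62)
  -> after ReLU: (26, 14, 91, 62)
Output shape: (26, 14, 45, 31)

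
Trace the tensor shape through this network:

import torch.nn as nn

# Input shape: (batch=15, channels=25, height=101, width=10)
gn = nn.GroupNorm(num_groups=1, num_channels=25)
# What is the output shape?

Input shape: (15, 25, 101, 10)
Output shape: (15, 25, 101, 10)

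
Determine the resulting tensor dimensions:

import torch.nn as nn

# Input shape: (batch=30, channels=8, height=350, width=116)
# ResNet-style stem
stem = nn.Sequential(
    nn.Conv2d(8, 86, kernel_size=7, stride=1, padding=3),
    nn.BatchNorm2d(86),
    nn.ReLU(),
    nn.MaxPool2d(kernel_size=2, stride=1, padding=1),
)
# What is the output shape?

Input shape: (30, 8, 350, 116)
  -> after Conv2d 7x7 stride=1: (30, 86, 350, 116)
Output shape: (30, 86, 351, 117)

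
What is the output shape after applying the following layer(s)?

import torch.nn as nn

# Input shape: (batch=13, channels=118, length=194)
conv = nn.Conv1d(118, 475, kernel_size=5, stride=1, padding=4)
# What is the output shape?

Input shape: (13, 118, 194)
Output shape: (13, 475, 198)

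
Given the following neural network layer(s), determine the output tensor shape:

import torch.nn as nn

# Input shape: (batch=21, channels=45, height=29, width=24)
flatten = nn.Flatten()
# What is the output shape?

Input shape: (21, 45, 29, 24)
Output shape: (21, 31320)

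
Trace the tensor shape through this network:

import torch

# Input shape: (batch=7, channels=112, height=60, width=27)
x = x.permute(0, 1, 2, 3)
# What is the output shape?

Input shape: (7, 112, 60, 27)
Output shape: (7, 112, 60, 27)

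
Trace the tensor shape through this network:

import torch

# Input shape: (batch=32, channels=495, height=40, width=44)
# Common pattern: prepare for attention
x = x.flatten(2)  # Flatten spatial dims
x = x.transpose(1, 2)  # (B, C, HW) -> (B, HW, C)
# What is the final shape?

Input shape: (32, 495, 40, 44)
  -> after flatten(2): (32, 495, 1760)
Output shape: (32, 1760, 495)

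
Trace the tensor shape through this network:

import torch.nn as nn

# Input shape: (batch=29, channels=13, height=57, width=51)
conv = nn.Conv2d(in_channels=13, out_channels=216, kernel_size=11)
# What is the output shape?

Input shape: (29, 13, 57, 51)
Output shape: (29, 216, 47, 41)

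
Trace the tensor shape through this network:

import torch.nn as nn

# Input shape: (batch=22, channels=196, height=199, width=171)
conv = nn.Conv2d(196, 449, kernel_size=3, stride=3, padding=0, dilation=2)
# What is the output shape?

Input shape: (22, 196, 199, 171)
Output shape: (22, 449, 65, 56)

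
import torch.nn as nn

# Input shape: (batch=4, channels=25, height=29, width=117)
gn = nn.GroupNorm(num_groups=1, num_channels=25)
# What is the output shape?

Input shape: (4, 25, 29, 117)
Output shape: (4, 25, 29, 117)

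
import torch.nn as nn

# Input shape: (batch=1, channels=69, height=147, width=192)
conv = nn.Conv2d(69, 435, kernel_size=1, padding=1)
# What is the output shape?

Input shape: (1, 69, 147, 192)
Output shape: (1, 435, 149, 194)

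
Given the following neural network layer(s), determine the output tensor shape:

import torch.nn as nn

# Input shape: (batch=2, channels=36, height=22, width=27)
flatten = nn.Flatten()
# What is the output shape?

Input shape: (2, 36, 22, 27)
Output shape: (2, 21384)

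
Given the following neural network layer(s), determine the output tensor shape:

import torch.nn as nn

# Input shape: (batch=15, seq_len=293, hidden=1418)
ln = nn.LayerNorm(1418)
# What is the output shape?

Input shape: (15, 293, 1418)
Output shape: (15, 293, 1418)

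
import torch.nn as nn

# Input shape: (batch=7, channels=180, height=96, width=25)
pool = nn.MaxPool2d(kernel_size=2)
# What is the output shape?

Input shape: (7, 180, 96, 25)
Output shape: (7, 180, 48, 12)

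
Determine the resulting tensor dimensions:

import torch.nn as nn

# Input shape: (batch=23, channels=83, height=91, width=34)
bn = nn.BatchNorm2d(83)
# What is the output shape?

Input shape: (23, 83, 91, 34)
Output shape: (23, 83, 91, 34)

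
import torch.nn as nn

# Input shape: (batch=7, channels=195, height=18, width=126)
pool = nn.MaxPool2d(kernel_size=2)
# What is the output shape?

Input shape: (7, 195, 18, 126)
Output shape: (7, 195, 9, 63)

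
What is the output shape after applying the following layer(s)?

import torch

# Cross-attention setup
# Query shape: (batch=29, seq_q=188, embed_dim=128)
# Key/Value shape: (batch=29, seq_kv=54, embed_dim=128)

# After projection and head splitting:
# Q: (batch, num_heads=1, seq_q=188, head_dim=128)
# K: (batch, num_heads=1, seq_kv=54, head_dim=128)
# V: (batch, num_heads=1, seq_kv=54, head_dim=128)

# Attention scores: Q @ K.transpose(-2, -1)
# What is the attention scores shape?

Input shape: (29, 188, 128)
Output shape: (29, 1, 188, 54)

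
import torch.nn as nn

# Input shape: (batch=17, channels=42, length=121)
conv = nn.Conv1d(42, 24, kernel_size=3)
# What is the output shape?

Input shape: (17, 42, 121)
Output shape: (17, 24, 119)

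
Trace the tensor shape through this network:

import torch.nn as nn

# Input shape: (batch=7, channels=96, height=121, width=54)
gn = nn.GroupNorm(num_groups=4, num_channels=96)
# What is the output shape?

Input shape: (7, 96, 121, 54)
Output shape: (7, 96, 121, 54)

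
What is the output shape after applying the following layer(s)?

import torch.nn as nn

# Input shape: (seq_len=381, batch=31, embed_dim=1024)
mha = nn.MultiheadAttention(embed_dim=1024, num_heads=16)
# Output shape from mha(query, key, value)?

Input shape: (381, 31, 1024)
Output shape: (381, 31, 1024)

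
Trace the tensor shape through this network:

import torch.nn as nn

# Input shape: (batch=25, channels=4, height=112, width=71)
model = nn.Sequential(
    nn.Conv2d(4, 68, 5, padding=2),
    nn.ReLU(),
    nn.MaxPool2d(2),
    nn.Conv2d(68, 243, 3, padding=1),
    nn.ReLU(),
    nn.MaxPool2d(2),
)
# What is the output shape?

Input shape: (25, 4, 112, 71)
  -> after first Conv2d: (25, 68, 112, 71)
  -> after first MaxPool2d: (25, 68, 56, 35)
  -> after second Conv2d: (25, 243, 56, 35)
Output shape: (25, 243, 28, 17)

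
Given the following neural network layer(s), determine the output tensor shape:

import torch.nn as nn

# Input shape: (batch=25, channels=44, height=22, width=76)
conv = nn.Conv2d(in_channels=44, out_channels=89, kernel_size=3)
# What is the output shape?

Input shape: (25, 44, 22, 76)
Output shape: (25, 89, 20, 74)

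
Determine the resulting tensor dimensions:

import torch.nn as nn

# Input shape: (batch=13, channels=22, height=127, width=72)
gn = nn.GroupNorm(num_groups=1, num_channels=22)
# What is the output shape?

Input shape: (13, 22, 127, 72)
Output shape: (13, 22, 127, 72)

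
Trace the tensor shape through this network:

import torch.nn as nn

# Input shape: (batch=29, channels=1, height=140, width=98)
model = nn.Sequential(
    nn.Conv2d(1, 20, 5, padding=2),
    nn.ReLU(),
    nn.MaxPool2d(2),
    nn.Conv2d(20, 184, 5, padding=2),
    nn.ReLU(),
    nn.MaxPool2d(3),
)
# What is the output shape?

Input shape: (29, 1, 140, 98)
  -> after first Conv2d: (29, 20, 140, 98)
  -> after first MaxPool2d: (29, 20, 70, 49)
  -> after second Conv2d: (29, 184, 70, 49)
Output shape: (29, 184, 23, 16)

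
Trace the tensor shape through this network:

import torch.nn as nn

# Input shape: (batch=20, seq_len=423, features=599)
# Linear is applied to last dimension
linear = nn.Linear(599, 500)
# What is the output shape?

Input shape: (20, 423, 599)
Output shape: (20, 423, 500)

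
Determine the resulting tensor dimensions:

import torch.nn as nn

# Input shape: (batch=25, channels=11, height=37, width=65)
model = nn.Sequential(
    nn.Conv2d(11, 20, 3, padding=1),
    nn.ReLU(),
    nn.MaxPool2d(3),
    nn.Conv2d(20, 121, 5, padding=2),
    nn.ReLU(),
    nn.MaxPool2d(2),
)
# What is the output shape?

Input shape: (25, 11, 37, 65)
  -> after first Conv2d: (25, 20, 37, 65)
  -> after first MaxPool2d: (25, 20, 12, 21)
  -> after second Conv2d: (25, 121, 12, 21)
Output shape: (25, 121, 6, 10)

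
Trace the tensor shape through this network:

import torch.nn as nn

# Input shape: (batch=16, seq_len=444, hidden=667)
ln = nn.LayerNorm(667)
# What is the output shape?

Input shape: (16, 444, 667)
Output shape: (16, 444, 667)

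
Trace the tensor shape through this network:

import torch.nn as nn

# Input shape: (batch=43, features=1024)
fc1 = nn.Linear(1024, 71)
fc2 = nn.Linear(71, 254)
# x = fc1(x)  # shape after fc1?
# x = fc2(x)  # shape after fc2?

Input shape: (43, 1024)
  -> after fc1: (43, 71)
Output shape: (43, 254)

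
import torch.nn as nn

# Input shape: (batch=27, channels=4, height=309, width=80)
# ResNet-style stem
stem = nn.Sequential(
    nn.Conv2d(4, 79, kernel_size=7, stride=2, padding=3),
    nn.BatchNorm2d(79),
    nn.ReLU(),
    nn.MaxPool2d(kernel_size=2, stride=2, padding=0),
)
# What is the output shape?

Input shape: (27, 4, 309, 80)
  -> after Conv2d 7x7 stride=2: (27, 79, 155, 40)
Output shape: (27, 79, 77, 20)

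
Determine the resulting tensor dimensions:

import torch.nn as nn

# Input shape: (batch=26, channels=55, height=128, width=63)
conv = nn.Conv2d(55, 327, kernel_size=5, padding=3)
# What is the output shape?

Input shape: (26, 55, 128, 63)
Output shape: (26, 327, 130, 65)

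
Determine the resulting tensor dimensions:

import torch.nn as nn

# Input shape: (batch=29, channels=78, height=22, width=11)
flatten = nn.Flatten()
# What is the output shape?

Input shape: (29, 78, 22, 11)
Output shape: (29, 18876)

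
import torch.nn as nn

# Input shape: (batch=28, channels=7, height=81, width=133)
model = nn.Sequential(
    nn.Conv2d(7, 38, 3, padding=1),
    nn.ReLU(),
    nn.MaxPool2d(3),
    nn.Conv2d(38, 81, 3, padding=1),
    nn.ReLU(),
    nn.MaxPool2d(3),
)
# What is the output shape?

Input shape: (28, 7, 81, 133)
  -> after first Conv2d: (28, 38, 81, 133)
  -> after first MaxPool2d: (28, 38, 27, 44)
  -> after second Conv2d: (28, 81, 27, 44)
Output shape: (28, 81, 9, 14)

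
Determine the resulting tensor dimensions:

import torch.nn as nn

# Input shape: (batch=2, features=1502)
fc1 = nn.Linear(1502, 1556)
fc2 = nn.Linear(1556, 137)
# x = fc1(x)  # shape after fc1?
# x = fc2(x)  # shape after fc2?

Input shape: (2, 1502)
  -> after fc1: (2, 1556)
Output shape: (2, 137)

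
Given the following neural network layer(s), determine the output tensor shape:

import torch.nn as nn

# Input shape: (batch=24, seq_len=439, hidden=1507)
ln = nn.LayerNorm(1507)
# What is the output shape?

Input shape: (24, 439, 1507)
Output shape: (24, 439, 1507)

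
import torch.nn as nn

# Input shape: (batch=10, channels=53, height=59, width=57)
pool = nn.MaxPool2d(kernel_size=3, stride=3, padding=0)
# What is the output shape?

Input shape: (10, 53, 59, 57)
Output shape: (10, 53, 19, 19)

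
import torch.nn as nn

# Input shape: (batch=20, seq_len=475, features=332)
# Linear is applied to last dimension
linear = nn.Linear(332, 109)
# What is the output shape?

Input shape: (20, 475, 332)
Output shape: (20, 475, 109)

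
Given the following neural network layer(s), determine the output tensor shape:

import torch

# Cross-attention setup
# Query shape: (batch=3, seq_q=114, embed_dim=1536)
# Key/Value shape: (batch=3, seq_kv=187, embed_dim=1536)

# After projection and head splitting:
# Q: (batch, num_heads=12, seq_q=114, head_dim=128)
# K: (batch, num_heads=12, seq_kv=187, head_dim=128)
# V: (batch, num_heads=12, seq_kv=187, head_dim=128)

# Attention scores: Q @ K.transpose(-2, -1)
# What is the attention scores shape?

Input shape: (3, 114, 1536)
Output shape: (3, 12, 114, 187)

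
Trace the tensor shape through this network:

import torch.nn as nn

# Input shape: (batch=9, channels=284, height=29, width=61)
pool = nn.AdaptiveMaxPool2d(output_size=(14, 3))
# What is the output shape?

Input shape: (9, 284, 29, 61)
Output shape: (9, 284, 14, 3)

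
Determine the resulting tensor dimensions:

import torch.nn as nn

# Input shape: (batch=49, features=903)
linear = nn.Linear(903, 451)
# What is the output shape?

Input shape: (49, 903)
Output shape: (49, 451)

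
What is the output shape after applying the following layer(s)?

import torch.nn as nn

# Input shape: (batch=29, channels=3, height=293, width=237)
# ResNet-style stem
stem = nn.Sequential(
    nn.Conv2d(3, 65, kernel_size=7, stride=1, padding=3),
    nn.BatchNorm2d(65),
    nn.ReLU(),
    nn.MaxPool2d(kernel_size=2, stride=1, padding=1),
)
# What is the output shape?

Input shape: (29, 3, 293, 237)
  -> after Conv2d 7x7 stride=1: (29, 65, 293, 237)
Output shape: (29, 65, 294, 238)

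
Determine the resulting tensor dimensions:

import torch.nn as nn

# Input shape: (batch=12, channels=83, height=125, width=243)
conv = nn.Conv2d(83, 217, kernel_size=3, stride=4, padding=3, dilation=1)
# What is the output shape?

Input shape: (12, 83, 125, 243)
Output shape: (12, 217, 33, 62)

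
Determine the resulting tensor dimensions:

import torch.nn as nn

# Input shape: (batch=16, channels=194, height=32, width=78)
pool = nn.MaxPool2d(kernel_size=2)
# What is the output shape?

Input shape: (16, 194, 32, 78)
Output shape: (16, 194, 16, 39)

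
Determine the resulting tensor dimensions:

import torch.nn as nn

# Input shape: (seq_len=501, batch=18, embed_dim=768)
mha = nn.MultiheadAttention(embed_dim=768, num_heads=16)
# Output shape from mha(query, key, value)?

Input shape: (501, 18, 768)
Output shape: (501, 18, 768)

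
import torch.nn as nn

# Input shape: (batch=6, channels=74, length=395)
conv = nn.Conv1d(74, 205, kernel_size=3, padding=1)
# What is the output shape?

Input shape: (6, 74, 395)
Output shape: (6, 205, 395)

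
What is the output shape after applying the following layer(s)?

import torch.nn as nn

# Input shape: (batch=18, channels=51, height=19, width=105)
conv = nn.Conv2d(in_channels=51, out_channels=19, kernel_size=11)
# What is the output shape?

Input shape: (18, 51, 19, 105)
Output shape: (18, 19, 9, 95)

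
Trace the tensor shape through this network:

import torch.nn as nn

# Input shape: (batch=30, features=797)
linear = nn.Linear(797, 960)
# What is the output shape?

Input shape: (30, 797)
Output shape: (30, 960)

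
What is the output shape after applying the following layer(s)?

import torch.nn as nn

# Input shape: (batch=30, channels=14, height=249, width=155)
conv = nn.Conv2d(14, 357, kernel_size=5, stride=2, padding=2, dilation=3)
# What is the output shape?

Input shape: (30, 14, 249, 155)
Output shape: (30, 357, 121, 74)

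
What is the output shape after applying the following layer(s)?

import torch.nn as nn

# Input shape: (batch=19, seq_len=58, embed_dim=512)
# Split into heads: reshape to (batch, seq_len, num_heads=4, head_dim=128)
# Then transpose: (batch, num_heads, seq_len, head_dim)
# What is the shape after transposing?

Input shape: (19, 58, 512)
  -> after reshape: (19, 58, 4, 128)
Output shape: (19, 4, 58, 128)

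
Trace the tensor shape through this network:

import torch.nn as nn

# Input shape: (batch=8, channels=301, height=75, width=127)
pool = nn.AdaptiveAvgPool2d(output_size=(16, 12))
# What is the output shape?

Input shape: (8, 301, 75, 127)
Output shape: (8, 301, 16, 12)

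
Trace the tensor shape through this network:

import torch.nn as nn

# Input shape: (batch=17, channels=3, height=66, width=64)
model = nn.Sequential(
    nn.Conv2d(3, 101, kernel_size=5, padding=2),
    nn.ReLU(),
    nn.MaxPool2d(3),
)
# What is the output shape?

Input shape: (17, 3, 66, 64)
  -> after Conv2d: (17, 101, 66, 64)
  -> after ReLU: (17, 101, 66, 64)
Output shape: (17, 101, 22, 21)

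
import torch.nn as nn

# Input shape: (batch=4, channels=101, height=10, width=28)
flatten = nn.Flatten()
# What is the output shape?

Input shape: (4, 101, 10, 28)
Output shape: (4, 28280)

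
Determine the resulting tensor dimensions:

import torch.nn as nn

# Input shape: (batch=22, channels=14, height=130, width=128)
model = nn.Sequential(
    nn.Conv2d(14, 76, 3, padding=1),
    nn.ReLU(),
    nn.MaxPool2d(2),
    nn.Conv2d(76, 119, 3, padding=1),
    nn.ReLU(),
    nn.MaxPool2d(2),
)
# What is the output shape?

Input shape: (22, 14, 130, 128)
  -> after first Conv2d: (22, 76, 130, 128)
  -> after first MaxPool2d: (22, 76, 65, 64)
  -> after second Conv2d: (22, 119, 65, 64)
Output shape: (22, 119, 32, 32)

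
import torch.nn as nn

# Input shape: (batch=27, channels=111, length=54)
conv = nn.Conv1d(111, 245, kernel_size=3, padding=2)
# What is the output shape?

Input shape: (27, 111, 54)
Output shape: (27, 245, 56)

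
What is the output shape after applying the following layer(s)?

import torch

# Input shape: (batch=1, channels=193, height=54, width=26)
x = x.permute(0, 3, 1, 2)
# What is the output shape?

Input shape: (1, 193, 54, 26)
Output shape: (1, 26, 193, 54)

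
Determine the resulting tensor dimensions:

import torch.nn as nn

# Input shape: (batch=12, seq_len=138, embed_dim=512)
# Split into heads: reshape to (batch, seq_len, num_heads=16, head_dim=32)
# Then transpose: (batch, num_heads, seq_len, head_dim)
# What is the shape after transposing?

Input shape: (12, 138, 512)
  -> after reshape: (12, 138, 16, 32)
Output shape: (12, 16, 138, 32)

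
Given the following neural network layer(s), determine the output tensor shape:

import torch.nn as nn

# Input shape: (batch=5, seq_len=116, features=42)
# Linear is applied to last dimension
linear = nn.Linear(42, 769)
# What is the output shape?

Input shape: (5, 116, 42)
Output shape: (5, 116, 769)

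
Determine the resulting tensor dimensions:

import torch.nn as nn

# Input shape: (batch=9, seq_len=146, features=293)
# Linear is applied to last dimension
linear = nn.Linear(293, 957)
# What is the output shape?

Input shape: (9, 146, 293)
Output shape: (9, 146, 957)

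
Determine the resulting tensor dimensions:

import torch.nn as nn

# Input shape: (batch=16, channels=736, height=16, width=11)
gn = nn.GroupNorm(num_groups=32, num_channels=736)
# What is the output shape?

Input shape: (16, 736, 16, 11)
Output shape: (16, 736, 16, 11)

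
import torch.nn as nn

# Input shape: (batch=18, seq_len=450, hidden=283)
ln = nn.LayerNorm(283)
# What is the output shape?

Input shape: (18, 450, 283)
Output shape: (18, 450, 283)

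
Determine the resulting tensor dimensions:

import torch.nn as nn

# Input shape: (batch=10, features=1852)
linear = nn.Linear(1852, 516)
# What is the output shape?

Input shape: (10, 1852)
Output shape: (10, 516)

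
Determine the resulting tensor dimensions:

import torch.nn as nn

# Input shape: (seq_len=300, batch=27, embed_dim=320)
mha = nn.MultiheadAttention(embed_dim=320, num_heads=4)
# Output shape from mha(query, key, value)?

Input shape: (300, 27, 320)
Output shape: (300, 27, 320)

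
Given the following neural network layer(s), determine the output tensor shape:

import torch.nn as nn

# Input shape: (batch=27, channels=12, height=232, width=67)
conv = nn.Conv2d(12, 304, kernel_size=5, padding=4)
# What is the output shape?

Input shape: (27, 12, 232, 67)
Output shape: (27, 304, 236, 71)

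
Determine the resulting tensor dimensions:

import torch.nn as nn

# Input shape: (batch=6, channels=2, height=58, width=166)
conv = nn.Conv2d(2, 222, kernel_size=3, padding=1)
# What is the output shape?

Input shape: (6, 2, 58, 166)
Output shape: (6, 222, 58, 166)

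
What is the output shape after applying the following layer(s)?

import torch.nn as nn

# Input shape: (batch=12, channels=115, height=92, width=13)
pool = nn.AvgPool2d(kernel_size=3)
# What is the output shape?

Input shape: (12, 115, 92, 13)
Output shape: (12, 115, 30, 4)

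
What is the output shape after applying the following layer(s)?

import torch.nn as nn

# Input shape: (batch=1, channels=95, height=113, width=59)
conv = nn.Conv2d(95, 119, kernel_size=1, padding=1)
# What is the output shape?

Input shape: (1, 95, 113, 59)
Output shape: (1, 119, 115, 61)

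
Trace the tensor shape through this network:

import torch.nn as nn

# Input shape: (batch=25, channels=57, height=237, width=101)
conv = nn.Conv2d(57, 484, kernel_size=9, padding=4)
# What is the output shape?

Input shape: (25, 57, 237, 101)
Output shape: (25, 484, 237, 101)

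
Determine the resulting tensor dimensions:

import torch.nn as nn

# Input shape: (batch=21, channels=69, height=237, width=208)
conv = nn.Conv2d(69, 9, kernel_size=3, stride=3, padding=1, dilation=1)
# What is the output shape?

Input shape: (21, 69, 237, 208)
Output shape: (21, 9, 79, 70)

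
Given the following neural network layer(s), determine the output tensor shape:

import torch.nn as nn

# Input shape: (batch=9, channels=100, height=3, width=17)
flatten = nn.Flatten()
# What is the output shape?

Input shape: (9, 100, 3, 17)
Output shape: (9, 5100)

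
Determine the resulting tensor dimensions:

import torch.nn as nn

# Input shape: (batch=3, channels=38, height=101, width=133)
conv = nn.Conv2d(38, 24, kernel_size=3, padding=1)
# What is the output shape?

Input shape: (3, 38, 101, 133)
Output shape: (3, 24, 101, 133)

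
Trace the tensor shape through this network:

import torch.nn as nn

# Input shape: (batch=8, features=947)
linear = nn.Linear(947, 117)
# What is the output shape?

Input shape: (8, 947)
Output shape: (8, 117)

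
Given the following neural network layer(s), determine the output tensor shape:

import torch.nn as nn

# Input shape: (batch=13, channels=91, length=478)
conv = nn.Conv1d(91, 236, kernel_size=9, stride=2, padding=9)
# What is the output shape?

Input shape: (13, 91, 478)
Output shape: (13, 236, 244)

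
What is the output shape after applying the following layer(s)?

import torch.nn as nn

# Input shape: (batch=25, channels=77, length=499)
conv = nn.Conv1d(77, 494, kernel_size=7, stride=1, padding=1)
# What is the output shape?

Input shape: (25, 77, 499)
Output shape: (25, 494, 495)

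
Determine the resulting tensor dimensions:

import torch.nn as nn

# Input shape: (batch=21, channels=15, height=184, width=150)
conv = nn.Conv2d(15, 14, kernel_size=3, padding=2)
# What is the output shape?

Input shape: (21, 15, 184, 150)
Output shape: (21, 14, 186, 152)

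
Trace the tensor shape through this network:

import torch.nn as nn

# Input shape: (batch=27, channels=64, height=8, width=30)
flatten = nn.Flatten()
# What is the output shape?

Input shape: (27, 64, 8, 30)
Output shape: (27, 15360)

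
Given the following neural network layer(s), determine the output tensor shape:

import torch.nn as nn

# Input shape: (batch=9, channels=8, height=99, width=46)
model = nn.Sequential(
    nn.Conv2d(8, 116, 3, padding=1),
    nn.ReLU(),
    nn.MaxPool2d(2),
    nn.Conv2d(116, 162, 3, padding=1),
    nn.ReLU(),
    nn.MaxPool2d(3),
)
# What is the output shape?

Input shape: (9, 8, 99, 46)
  -> after first Conv2d: (9, 116, 99, 46)
  -> after first MaxPool2d: (9, 116, 49, 23)
  -> after second Conv2d: (9, 162, 49, 23)
Output shape: (9, 162, 16, 7)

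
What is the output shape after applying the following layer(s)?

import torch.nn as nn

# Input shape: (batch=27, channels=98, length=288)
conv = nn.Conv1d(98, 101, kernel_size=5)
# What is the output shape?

Input shape: (27, 98, 288)
Output shape: (27, 101, 284)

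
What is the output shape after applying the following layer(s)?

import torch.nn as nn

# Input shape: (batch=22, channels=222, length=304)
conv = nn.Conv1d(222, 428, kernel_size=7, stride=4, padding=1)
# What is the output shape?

Input shape: (22, 222, 304)
Output shape: (22, 428, 75)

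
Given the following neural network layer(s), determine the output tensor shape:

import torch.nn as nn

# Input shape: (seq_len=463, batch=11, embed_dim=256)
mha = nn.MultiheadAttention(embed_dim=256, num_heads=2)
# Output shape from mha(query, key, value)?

Input shape: (463, 11, 256)
Output shape: (463, 11, 256)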